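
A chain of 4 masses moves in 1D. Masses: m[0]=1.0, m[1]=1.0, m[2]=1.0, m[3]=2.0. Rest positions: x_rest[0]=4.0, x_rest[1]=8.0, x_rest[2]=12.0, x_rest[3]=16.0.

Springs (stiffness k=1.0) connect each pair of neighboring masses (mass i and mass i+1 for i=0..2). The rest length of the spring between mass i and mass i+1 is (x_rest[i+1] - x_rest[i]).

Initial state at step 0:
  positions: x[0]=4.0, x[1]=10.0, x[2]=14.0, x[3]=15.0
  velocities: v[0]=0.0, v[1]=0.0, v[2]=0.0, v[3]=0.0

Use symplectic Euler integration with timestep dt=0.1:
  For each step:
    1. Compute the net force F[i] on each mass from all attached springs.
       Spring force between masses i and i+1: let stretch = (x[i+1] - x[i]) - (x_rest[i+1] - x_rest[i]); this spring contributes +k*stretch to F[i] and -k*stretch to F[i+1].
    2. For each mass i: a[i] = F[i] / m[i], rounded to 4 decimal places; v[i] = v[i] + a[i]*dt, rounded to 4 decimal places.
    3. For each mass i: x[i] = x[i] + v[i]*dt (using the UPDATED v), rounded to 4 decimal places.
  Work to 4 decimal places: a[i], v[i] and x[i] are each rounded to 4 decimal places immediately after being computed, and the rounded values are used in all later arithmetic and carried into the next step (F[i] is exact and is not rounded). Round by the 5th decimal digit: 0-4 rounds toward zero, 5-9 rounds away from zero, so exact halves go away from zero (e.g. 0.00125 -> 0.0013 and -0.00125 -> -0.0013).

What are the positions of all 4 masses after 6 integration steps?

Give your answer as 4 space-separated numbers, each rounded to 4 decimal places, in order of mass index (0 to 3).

Answer: 4.3927 9.6007 13.4077 15.2997

Derivation:
Step 0: x=[4.0000 10.0000 14.0000 15.0000] v=[0.0000 0.0000 0.0000 0.0000]
Step 1: x=[4.0200 9.9800 13.9700 15.0150] v=[0.2000 -0.2000 -0.3000 0.1500]
Step 2: x=[4.0596 9.9403 13.9106 15.0448] v=[0.3960 -0.3970 -0.5945 0.2978]
Step 3: x=[4.1180 9.8815 13.8228 15.0889] v=[0.5841 -0.5880 -0.8781 0.4411]
Step 4: x=[4.1941 9.8045 13.7082 15.1467] v=[0.7605 -0.7702 -1.1456 0.5778]
Step 5: x=[4.2863 9.7104 13.5690 15.2173] v=[0.9215 -0.9409 -1.3921 0.7059]
Step 6: x=[4.3927 9.6007 13.4077 15.2997] v=[1.0639 -1.0975 -1.6131 0.8235]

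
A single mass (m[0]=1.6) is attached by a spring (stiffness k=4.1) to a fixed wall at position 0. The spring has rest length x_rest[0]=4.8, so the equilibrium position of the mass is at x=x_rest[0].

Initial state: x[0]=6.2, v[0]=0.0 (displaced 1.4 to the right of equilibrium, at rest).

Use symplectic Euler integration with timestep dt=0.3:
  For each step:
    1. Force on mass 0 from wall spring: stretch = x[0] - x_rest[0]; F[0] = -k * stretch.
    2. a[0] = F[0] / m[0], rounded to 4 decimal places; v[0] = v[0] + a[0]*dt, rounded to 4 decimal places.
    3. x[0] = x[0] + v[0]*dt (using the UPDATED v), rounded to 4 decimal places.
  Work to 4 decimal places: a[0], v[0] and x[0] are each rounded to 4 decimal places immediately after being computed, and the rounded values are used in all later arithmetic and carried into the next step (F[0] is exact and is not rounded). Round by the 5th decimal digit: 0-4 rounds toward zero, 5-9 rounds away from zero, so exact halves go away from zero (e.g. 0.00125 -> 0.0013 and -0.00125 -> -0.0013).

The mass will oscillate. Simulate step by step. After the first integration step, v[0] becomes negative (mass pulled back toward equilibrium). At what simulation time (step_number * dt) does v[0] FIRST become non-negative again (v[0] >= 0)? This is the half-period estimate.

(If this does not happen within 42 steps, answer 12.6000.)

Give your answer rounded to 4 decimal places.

Answer: 2.1000

Derivation:
Step 0: x=[6.2000] v=[0.0000]
Step 1: x=[5.8771] v=[-1.0763]
Step 2: x=[5.3058] v=[-1.9043]
Step 3: x=[4.6179] v=[-2.2931]
Step 4: x=[3.9720] v=[-2.1531]
Step 5: x=[3.5170] v=[-1.5166]
Step 6: x=[3.3579] v=[-0.5303]
Step 7: x=[3.5314] v=[0.5783]
First v>=0 after going negative at step 7, time=2.1000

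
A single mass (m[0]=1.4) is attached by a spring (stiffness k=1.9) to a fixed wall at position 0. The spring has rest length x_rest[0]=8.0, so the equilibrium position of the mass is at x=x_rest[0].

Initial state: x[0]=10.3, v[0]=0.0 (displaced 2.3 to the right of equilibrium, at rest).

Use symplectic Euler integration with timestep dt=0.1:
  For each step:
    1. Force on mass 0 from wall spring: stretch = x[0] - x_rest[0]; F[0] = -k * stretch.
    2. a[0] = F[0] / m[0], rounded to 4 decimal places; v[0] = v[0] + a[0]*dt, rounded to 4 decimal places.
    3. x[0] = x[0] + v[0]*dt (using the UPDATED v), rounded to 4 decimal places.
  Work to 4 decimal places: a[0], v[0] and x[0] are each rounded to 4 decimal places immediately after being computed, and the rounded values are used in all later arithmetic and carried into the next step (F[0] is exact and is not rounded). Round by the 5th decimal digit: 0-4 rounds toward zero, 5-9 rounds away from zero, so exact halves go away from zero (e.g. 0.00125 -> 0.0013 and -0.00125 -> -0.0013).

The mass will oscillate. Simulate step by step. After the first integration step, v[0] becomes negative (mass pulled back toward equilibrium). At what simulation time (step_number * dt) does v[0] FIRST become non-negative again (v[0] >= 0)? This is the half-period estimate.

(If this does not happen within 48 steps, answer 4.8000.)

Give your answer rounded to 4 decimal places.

Answer: 2.7000

Derivation:
Step 0: x=[10.3000] v=[0.0000]
Step 1: x=[10.2688] v=[-0.3121]
Step 2: x=[10.2068] v=[-0.6200]
Step 3: x=[10.1149] v=[-0.9195]
Step 4: x=[9.9943] v=[-1.2065]
Step 5: x=[9.8466] v=[-1.4772]
Step 6: x=[9.6738] v=[-1.7278]
Step 7: x=[9.4783] v=[-1.9550]
Step 8: x=[9.2627] v=[-2.1556]
Step 9: x=[9.0300] v=[-2.3270]
Step 10: x=[8.7833] v=[-2.4668]
Step 11: x=[8.5260] v=[-2.5731]
Step 12: x=[8.2616] v=[-2.6445]
Step 13: x=[7.9936] v=[-2.6800]
Step 14: x=[7.7257] v=[-2.6791]
Step 15: x=[7.4615] v=[-2.6419]
Step 16: x=[7.2046] v=[-2.5688]
Step 17: x=[6.9585] v=[-2.4609]
Step 18: x=[6.7265] v=[-2.3196]
Step 19: x=[6.5118] v=[-2.1468]
Step 20: x=[6.3173] v=[-1.9448]
Step 21: x=[6.1457] v=[-1.7164]
Step 22: x=[5.9992] v=[-1.4647]
Step 23: x=[5.8799] v=[-1.1932]
Step 24: x=[5.7894] v=[-0.9055]
Step 25: x=[5.7289] v=[-0.6055]
Step 26: x=[5.6992] v=[-0.2973]
Step 27: x=[5.7007] v=[0.0150]
First v>=0 after going negative at step 27, time=2.7000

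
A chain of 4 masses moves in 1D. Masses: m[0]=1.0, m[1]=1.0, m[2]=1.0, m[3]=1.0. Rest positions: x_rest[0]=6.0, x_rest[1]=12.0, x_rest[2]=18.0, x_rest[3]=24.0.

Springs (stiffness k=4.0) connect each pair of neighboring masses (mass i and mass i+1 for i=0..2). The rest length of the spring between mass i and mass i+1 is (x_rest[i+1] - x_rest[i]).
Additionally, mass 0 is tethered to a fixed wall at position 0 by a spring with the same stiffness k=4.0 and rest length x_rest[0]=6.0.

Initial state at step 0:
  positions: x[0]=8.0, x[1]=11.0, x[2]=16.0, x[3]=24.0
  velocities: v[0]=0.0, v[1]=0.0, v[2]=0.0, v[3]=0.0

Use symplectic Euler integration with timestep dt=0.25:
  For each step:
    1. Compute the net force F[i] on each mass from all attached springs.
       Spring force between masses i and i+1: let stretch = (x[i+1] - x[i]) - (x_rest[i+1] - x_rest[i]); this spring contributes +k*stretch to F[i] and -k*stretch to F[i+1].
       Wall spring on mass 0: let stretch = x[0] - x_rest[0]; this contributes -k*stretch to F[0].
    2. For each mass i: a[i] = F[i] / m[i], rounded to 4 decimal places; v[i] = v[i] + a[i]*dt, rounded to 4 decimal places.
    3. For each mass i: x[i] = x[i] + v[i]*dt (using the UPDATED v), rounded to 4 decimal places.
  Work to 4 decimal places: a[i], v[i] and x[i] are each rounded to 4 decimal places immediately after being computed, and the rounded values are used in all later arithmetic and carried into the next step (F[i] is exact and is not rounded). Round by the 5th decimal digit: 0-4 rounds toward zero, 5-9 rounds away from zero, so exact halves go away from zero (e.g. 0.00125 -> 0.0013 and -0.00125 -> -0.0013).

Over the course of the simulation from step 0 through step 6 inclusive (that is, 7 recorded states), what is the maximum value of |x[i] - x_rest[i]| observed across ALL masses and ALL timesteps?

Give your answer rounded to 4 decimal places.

Answer: 2.2265

Derivation:
Step 0: x=[8.0000 11.0000 16.0000 24.0000] v=[0.0000 0.0000 0.0000 0.0000]
Step 1: x=[6.7500 11.5000 16.7500 23.5000] v=[-5.0000 2.0000 3.0000 -2.0000]
Step 2: x=[5.0000 12.1250 17.8750 22.8125] v=[-7.0000 2.5000 4.5000 -2.7500]
Step 3: x=[3.7813 12.4063 18.7969 22.3906] v=[-4.8750 1.1250 3.6875 -1.6875]
Step 4: x=[3.7735 12.1290 19.0196 22.5703] v=[-0.0313 -1.1094 0.8906 0.7188]
Step 5: x=[4.9112 11.4854 18.4073 23.3623] v=[4.5507 -2.5743 -2.4493 3.1681]
Step 6: x=[6.4646 10.9288 17.3033 24.4156] v=[6.2137 -2.2266 -4.4162 4.2131]
Max displacement = 2.2265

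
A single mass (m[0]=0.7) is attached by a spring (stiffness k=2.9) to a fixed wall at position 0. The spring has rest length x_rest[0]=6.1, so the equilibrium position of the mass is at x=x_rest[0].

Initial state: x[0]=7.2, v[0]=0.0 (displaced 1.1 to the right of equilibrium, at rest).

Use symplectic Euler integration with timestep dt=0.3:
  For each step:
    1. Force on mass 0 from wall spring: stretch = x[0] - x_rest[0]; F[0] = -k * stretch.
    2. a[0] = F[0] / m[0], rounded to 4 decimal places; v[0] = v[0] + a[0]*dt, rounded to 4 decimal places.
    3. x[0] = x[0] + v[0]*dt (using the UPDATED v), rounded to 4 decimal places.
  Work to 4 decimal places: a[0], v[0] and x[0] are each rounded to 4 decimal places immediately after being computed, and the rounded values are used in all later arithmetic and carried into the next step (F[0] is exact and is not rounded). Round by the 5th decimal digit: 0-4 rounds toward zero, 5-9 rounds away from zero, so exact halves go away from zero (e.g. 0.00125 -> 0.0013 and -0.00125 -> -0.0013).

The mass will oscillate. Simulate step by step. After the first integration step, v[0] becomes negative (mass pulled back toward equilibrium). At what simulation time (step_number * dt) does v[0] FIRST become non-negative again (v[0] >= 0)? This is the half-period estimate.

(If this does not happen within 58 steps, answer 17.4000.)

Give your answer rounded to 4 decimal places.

Step 0: x=[7.2000] v=[0.0000]
Step 1: x=[6.7899] v=[-1.3671]
Step 2: x=[6.1225] v=[-2.2246]
Step 3: x=[5.4467] v=[-2.2526]
Step 4: x=[5.0145] v=[-1.4407]
Step 5: x=[4.9870] v=[-0.0916]
Step 6: x=[5.3745] v=[1.2917]
First v>=0 after going negative at step 6, time=1.8000

Answer: 1.8000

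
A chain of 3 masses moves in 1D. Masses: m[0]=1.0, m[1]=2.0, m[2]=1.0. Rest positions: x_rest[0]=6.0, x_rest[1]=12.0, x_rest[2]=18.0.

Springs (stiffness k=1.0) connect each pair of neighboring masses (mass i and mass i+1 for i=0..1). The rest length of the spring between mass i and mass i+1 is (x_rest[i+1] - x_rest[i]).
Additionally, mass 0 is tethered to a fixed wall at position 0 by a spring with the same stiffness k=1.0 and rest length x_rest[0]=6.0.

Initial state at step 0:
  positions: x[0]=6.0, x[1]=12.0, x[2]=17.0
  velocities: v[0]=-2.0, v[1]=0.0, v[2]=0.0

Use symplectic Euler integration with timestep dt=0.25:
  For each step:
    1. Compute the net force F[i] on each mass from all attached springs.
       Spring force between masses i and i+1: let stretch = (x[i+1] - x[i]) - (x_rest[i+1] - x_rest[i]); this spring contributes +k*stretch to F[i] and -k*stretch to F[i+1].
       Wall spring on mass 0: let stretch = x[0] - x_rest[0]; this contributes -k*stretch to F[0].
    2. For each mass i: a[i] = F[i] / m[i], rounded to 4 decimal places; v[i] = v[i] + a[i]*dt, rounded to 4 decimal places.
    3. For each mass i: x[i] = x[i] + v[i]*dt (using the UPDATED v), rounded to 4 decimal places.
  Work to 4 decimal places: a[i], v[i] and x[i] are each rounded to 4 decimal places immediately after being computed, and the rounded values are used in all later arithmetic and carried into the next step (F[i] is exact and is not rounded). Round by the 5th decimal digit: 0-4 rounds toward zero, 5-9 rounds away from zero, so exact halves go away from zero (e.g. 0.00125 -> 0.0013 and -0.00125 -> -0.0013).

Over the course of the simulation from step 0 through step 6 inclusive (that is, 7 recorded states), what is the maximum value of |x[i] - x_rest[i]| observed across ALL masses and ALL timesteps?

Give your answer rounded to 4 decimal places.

Step 0: x=[6.0000 12.0000 17.0000] v=[-2.0000 0.0000 0.0000]
Step 1: x=[5.5000 11.9688 17.0625] v=[-2.0000 -0.1250 0.2500]
Step 2: x=[5.0606 11.8946 17.1817] v=[-1.7578 -0.2969 0.4766]
Step 3: x=[4.7320 11.7720 17.3454] v=[-1.3145 -0.4903 0.6548]
Step 4: x=[4.5476 11.6036 17.5358] v=[-0.7375 -0.6736 0.7615]
Step 5: x=[4.5200 11.4001 17.7304] v=[-0.1104 -0.8141 0.7785]
Step 6: x=[4.6399 11.1794 17.9044] v=[0.4796 -0.8828 0.6959]
Max displacement = 1.4800

Answer: 1.4800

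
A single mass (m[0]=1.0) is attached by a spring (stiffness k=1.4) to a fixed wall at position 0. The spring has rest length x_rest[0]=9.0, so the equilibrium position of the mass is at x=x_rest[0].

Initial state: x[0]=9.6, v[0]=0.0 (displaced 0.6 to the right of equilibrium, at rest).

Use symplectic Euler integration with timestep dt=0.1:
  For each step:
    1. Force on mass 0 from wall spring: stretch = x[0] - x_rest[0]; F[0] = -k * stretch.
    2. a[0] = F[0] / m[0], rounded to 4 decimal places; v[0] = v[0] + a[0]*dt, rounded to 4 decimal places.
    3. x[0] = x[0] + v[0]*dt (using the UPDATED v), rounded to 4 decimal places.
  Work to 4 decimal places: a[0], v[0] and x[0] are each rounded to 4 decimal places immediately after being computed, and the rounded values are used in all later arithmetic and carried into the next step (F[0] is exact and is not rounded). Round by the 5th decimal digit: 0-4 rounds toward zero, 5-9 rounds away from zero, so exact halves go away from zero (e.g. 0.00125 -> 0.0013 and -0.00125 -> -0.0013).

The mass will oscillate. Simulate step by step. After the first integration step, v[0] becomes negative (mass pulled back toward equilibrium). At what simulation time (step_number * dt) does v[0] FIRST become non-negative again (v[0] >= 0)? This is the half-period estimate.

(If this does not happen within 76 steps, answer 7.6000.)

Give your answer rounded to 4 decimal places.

Step 0: x=[9.6000] v=[0.0000]
Step 1: x=[9.5916] v=[-0.0840]
Step 2: x=[9.5749] v=[-0.1668]
Step 3: x=[9.5502] v=[-0.2473]
Step 4: x=[9.5178] v=[-0.3243]
Step 5: x=[9.4781] v=[-0.3968]
Step 6: x=[9.4317] v=[-0.4637]
Step 7: x=[9.3793] v=[-0.5241]
Step 8: x=[9.3216] v=[-0.5772]
Step 9: x=[9.2594] v=[-0.6222]
Step 10: x=[9.1936] v=[-0.6585]
Step 11: x=[9.1250] v=[-0.6856]
Step 12: x=[9.0547] v=[-0.7031]
Step 13: x=[8.9836] v=[-0.7108]
Step 14: x=[8.9128] v=[-0.7085]
Step 15: x=[8.8432] v=[-0.6963]
Step 16: x=[8.7758] v=[-0.6744]
Step 17: x=[8.7115] v=[-0.6430]
Step 18: x=[8.6512] v=[-0.6026]
Step 19: x=[8.5958] v=[-0.5538]
Step 20: x=[8.5461] v=[-0.4972]
Step 21: x=[8.5027] v=[-0.4337]
Step 22: x=[8.4663] v=[-0.3641]
Step 23: x=[8.4374] v=[-0.2894]
Step 24: x=[8.4163] v=[-0.2106]
Step 25: x=[8.4034] v=[-0.1289]
Step 26: x=[8.3989] v=[-0.0454]
Step 27: x=[8.4028] v=[0.0388]
First v>=0 after going negative at step 27, time=2.7000

Answer: 2.7000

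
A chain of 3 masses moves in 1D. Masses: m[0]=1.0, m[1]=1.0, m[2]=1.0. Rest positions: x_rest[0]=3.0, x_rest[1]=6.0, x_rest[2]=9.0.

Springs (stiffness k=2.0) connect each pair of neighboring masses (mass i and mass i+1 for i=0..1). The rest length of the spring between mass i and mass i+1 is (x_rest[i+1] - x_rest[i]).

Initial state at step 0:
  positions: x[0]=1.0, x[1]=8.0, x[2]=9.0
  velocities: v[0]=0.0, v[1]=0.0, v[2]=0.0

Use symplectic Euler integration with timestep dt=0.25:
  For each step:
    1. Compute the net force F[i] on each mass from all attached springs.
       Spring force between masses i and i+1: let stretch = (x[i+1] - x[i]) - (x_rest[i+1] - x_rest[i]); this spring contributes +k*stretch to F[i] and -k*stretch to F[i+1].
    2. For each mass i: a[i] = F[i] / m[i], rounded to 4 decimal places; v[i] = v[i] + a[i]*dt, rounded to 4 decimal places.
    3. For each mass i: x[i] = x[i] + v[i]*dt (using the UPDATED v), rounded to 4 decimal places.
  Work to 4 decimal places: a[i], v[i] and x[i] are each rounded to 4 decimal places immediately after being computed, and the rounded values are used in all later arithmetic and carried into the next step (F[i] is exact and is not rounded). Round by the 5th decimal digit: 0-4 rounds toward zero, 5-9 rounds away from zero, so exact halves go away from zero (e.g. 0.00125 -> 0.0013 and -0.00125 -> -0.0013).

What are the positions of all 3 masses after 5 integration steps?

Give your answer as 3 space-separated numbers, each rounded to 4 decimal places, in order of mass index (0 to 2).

Step 0: x=[1.0000 8.0000 9.0000] v=[0.0000 0.0000 0.0000]
Step 1: x=[1.5000 7.2500 9.2500] v=[2.0000 -3.0000 1.0000]
Step 2: x=[2.3438 6.0313 9.6250] v=[3.3750 -4.8750 1.5000]
Step 3: x=[3.2735 4.8008 9.9258] v=[3.7188 -4.9219 1.2032]
Step 4: x=[4.0191 4.0200 9.9610] v=[2.9825 -3.1231 0.1407]
Step 5: x=[4.3899 3.9817 9.6286] v=[1.4830 -0.1531 -1.3298]

Answer: 4.3899 3.9817 9.6286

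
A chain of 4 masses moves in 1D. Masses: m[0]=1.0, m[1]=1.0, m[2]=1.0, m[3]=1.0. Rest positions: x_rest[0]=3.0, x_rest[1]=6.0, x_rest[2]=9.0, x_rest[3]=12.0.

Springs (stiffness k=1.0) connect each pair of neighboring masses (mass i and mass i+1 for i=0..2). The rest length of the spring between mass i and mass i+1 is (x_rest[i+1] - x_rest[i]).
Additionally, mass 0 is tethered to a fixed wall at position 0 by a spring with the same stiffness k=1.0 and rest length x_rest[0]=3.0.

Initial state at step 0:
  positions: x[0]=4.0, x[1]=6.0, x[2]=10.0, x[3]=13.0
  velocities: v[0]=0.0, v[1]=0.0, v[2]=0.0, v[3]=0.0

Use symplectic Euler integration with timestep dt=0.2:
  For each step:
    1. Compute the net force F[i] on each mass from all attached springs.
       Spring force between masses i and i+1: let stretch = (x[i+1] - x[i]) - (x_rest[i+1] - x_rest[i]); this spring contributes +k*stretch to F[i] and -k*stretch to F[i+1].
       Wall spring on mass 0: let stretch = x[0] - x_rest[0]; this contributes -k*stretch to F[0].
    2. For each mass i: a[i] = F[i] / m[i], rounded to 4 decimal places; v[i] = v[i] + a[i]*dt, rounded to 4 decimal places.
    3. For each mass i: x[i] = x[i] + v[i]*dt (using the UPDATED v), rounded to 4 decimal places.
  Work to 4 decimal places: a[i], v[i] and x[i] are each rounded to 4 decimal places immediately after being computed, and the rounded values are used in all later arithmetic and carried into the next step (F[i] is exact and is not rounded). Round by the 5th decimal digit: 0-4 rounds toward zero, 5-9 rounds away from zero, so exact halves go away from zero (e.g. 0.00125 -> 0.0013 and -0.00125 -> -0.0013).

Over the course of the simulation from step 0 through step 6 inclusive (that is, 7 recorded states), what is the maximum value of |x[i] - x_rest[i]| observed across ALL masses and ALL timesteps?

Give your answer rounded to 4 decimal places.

Answer: 1.0158

Derivation:
Step 0: x=[4.0000 6.0000 10.0000 13.0000] v=[0.0000 0.0000 0.0000 0.0000]
Step 1: x=[3.9200 6.0800 9.9600 13.0000] v=[-0.4000 0.4000 -0.2000 0.0000]
Step 2: x=[3.7696 6.2288 9.8864 12.9984] v=[-0.7520 0.7440 -0.3680 -0.0080]
Step 3: x=[3.5668 6.4255 9.7910 12.9923] v=[-1.0141 0.9837 -0.4771 -0.0304]
Step 4: x=[3.3357 6.6425 9.6890 12.9782] v=[-1.1557 1.0851 -0.5099 -0.0707]
Step 5: x=[3.1034 6.8491 9.5967 12.9525] v=[-1.1615 1.0330 -0.4614 -0.1285]
Step 6: x=[2.8968 7.0158 9.5287 12.9126] v=[-1.0330 0.8334 -0.3398 -0.1997]
Max displacement = 1.0158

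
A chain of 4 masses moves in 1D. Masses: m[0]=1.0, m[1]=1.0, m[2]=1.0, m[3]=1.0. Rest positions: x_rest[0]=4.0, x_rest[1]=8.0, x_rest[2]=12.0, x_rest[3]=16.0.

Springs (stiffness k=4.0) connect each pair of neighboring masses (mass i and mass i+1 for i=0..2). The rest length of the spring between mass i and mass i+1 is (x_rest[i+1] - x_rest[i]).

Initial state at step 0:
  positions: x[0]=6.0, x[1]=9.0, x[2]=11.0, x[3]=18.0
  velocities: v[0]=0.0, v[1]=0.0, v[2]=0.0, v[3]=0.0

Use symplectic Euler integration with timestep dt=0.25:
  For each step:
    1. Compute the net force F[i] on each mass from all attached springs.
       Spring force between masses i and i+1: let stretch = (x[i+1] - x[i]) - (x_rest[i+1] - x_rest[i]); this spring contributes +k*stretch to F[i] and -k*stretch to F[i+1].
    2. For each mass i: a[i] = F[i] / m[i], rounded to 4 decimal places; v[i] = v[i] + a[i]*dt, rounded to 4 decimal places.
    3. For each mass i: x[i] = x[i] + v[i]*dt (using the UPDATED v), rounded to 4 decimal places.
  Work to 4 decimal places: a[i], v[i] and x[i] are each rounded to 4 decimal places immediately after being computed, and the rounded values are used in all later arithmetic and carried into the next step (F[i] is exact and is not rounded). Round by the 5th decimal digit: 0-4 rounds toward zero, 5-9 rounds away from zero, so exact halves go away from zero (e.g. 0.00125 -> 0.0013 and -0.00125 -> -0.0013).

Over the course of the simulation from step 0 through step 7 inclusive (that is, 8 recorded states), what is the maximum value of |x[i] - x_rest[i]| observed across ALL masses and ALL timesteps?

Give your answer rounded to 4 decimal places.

Step 0: x=[6.0000 9.0000 11.0000 18.0000] v=[0.0000 0.0000 0.0000 0.0000]
Step 1: x=[5.7500 8.7500 12.2500 17.2500] v=[-1.0000 -1.0000 5.0000 -3.0000]
Step 2: x=[5.2500 8.6250 13.8750 16.2500] v=[-2.0000 -0.5000 6.5000 -4.0000]
Step 3: x=[4.5938 8.9688 14.7813 15.6563] v=[-2.6250 1.3750 3.6250 -2.3750]
Step 4: x=[4.0313 9.6719 14.4532 15.8438] v=[-2.2500 2.8125 -1.3125 0.7500]
Step 5: x=[3.8790 10.1602 13.2774 16.6837] v=[-0.6094 1.9532 -4.7032 3.3594]
Step 6: x=[4.2970 9.8575 12.1739 17.6720] v=[1.6718 -1.2108 -4.4141 3.9531]
Step 7: x=[5.1051 8.7438 11.8658 18.2858] v=[3.2323 -4.4549 -1.2324 2.4550]
Max displacement = 2.7813

Answer: 2.7813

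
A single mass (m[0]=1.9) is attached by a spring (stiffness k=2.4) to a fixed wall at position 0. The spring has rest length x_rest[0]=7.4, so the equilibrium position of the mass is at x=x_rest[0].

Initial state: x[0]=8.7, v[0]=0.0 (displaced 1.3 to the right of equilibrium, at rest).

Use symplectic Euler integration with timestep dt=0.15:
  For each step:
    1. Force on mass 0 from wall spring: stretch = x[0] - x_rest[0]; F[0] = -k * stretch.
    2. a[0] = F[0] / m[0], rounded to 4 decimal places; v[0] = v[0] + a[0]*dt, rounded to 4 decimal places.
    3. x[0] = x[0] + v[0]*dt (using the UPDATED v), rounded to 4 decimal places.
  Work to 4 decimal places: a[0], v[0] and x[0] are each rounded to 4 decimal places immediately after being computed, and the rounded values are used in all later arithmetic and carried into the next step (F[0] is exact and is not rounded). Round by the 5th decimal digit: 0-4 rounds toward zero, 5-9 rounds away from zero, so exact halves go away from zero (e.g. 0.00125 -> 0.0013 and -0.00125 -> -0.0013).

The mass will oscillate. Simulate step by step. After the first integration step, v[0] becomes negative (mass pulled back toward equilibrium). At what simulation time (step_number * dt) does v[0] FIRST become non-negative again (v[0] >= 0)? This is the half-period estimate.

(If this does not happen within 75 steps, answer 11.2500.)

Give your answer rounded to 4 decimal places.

Step 0: x=[8.7000] v=[0.0000]
Step 1: x=[8.6631] v=[-0.2463]
Step 2: x=[8.5903] v=[-0.4856]
Step 3: x=[8.4836] v=[-0.7111]
Step 4: x=[8.3461] v=[-0.9164]
Step 5: x=[8.1817] v=[-1.0957]
Step 6: x=[7.9951] v=[-1.2438]
Step 7: x=[7.7916] v=[-1.3566]
Step 8: x=[7.5770] v=[-1.4308]
Step 9: x=[7.3574] v=[-1.4643]
Step 10: x=[7.1390] v=[-1.4562]
Step 11: x=[6.9280] v=[-1.4067]
Step 12: x=[6.7304] v=[-1.3173]
Step 13: x=[6.5518] v=[-1.1904]
Step 14: x=[6.3973] v=[-1.0297]
Step 15: x=[6.2713] v=[-0.8397]
Step 16: x=[6.1774] v=[-0.6258]
Step 17: x=[6.1183] v=[-0.3942]
Step 18: x=[6.0956] v=[-0.1514]
Step 19: x=[6.1100] v=[0.0958]
First v>=0 after going negative at step 19, time=2.8500

Answer: 2.8500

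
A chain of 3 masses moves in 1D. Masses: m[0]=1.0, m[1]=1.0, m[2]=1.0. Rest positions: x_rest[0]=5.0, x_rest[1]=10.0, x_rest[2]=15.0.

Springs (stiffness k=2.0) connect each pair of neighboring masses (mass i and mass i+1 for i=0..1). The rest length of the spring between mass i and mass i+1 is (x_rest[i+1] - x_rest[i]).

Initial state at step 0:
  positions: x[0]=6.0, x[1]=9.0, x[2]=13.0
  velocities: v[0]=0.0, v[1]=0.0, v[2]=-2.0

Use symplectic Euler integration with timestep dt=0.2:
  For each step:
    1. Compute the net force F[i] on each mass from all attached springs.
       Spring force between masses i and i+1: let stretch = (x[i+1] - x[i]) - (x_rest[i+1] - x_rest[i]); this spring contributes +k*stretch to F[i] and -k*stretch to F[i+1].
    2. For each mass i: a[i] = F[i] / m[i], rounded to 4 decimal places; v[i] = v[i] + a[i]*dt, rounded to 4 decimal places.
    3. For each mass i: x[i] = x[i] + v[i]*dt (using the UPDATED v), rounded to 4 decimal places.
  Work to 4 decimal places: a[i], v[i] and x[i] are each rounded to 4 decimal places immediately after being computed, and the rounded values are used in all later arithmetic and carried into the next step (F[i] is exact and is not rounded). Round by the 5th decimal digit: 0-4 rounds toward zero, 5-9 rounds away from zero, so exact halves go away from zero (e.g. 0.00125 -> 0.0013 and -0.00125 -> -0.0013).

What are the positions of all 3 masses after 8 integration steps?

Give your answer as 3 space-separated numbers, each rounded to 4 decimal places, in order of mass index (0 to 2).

Step 0: x=[6.0000 9.0000 13.0000] v=[0.0000 0.0000 -2.0000]
Step 1: x=[5.8400 9.0800 12.6800] v=[-0.8000 0.4000 -1.6000]
Step 2: x=[5.5392 9.1888 12.4720] v=[-1.5040 0.5440 -1.0400]
Step 3: x=[5.1304 9.2683 12.4013] v=[-2.0442 0.3974 -0.3533]
Step 4: x=[4.6526 9.2674 12.4800] v=[-2.3890 -0.0046 0.3935]
Step 5: x=[4.1440 9.1543 12.7017] v=[-2.5431 -0.5655 1.1085]
Step 6: x=[3.6362 8.9242 13.0396] v=[-2.5390 -1.1507 1.6895]
Step 7: x=[3.1514 8.6003 13.4483] v=[-2.4238 -1.6197 2.0433]
Step 8: x=[2.7026 8.2283 13.8691] v=[-2.2442 -1.8601 2.1041]

Answer: 2.7026 8.2283 13.8691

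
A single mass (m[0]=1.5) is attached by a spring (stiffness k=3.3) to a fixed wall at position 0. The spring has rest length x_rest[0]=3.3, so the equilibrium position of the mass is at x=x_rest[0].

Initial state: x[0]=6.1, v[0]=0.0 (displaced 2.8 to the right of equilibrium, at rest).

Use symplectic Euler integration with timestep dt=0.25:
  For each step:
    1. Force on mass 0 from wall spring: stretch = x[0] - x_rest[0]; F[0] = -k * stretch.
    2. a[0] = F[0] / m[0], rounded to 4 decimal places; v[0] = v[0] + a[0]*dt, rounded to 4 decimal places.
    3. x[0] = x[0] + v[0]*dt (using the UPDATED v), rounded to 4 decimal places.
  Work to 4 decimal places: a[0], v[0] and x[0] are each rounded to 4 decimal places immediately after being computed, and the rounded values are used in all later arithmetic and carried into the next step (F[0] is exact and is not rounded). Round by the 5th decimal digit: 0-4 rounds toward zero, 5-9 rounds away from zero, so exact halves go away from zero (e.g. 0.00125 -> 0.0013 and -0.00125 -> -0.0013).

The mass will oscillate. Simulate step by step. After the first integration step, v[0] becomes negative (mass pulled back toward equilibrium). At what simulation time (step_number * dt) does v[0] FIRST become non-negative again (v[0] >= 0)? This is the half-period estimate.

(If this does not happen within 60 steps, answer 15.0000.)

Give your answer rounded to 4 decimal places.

Step 0: x=[6.1000] v=[0.0000]
Step 1: x=[5.7150] v=[-1.5400]
Step 2: x=[4.9979] v=[-2.8683]
Step 3: x=[4.0474] v=[-3.8022]
Step 4: x=[2.9941] v=[-4.2133]
Step 5: x=[1.9828] v=[-4.0451]
Step 6: x=[1.1526] v=[-3.3207]
Step 7: x=[0.6177] v=[-2.1396]
Step 8: x=[0.4516] v=[-0.6643]
Step 9: x=[0.6772] v=[0.9023]
First v>=0 after going negative at step 9, time=2.2500

Answer: 2.2500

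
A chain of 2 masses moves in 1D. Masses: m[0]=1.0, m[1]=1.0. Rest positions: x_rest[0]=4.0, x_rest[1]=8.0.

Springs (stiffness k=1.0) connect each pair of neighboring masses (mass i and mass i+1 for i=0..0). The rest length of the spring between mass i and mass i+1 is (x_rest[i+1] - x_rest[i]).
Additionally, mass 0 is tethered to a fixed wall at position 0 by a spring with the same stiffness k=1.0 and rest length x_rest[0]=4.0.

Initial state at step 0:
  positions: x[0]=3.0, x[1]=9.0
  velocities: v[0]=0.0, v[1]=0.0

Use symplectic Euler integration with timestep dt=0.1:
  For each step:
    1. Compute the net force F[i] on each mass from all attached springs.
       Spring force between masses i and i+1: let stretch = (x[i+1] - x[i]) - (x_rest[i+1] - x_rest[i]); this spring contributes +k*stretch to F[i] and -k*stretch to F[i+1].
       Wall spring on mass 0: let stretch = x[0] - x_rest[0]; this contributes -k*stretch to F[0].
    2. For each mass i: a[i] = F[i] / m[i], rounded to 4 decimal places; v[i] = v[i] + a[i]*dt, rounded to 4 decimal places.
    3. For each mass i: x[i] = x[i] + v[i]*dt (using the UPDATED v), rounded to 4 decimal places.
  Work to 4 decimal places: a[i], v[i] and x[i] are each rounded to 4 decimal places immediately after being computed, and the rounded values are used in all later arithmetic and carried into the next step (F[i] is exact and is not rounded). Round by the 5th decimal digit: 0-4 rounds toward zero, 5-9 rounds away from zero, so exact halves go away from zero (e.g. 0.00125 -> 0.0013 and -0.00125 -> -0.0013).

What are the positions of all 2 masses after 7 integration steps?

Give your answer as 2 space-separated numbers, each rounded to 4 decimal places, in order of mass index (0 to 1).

Step 0: x=[3.0000 9.0000] v=[0.0000 0.0000]
Step 1: x=[3.0300 8.9800] v=[0.3000 -0.2000]
Step 2: x=[3.0892 8.9405] v=[0.5920 -0.3950]
Step 3: x=[3.1760 8.8825] v=[0.8682 -0.5801]
Step 4: x=[3.2881 8.8074] v=[1.1213 -0.7508]
Step 5: x=[3.4225 8.7171] v=[1.3444 -0.9027]
Step 6: x=[3.5757 8.6139] v=[1.5316 -1.0322]
Step 7: x=[3.7435 8.5003] v=[1.6779 -1.1360]

Answer: 3.7435 8.5003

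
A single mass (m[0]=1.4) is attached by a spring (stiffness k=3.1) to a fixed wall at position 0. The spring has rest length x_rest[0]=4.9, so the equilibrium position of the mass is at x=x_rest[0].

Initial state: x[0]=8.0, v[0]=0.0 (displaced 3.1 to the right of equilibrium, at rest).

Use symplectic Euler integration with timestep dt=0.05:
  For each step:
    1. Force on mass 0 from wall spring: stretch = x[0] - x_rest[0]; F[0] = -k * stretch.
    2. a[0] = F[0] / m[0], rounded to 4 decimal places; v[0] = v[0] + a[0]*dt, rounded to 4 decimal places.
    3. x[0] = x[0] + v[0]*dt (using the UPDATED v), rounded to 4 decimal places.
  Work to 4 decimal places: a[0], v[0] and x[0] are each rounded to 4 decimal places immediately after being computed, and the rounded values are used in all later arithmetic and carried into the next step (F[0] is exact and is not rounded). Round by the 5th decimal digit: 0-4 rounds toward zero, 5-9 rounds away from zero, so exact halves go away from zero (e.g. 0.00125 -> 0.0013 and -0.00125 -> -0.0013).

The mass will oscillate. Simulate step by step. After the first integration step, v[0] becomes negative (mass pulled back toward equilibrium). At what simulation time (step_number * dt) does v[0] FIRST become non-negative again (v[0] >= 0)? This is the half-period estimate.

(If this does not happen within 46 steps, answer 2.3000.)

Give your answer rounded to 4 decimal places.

Answer: 2.1500

Derivation:
Step 0: x=[8.0000] v=[0.0000]
Step 1: x=[7.9828] v=[-0.3432]
Step 2: x=[7.9486] v=[-0.6845]
Step 3: x=[7.8975] v=[-1.0220]
Step 4: x=[7.8298] v=[-1.3539]
Step 5: x=[7.7459] v=[-1.6783]
Step 6: x=[7.6462] v=[-1.9934]
Step 7: x=[7.5313] v=[-2.2974]
Step 8: x=[7.4019] v=[-2.5887]
Step 9: x=[7.2586] v=[-2.8657]
Step 10: x=[7.1023] v=[-3.1268]
Step 11: x=[6.9338] v=[-3.3706]
Step 12: x=[6.7540] v=[-3.5958]
Step 13: x=[6.5639] v=[-3.8011]
Step 14: x=[6.3646] v=[-3.9853]
Step 15: x=[6.1572] v=[-4.1475]
Step 16: x=[5.9429] v=[-4.2867]
Step 17: x=[5.7228] v=[-4.4022]
Step 18: x=[5.4981] v=[-4.4933]
Step 19: x=[5.2701] v=[-4.5595]
Step 20: x=[5.0401] v=[-4.6005]
Step 21: x=[4.8093] v=[-4.6160]
Step 22: x=[4.5790] v=[-4.6060]
Step 23: x=[4.3505] v=[-4.5705]
Step 24: x=[4.1250] v=[-4.5097]
Step 25: x=[3.9038] v=[-4.4239]
Step 26: x=[3.6881] v=[-4.3136]
Step 27: x=[3.4791] v=[-4.1794]
Step 28: x=[3.2780] v=[-4.0221]
Step 29: x=[3.0859] v=[-3.8425]
Step 30: x=[2.9038] v=[-3.6417]
Step 31: x=[2.7328] v=[-3.4207]
Step 32: x=[2.5738] v=[-3.1808]
Step 33: x=[2.4276] v=[-2.9233]
Step 34: x=[2.2951] v=[-2.6496]
Step 35: x=[2.1770] v=[-2.3612]
Step 36: x=[2.0740] v=[-2.0597]
Step 37: x=[1.9867] v=[-1.7468]
Step 38: x=[1.9155] v=[-1.4243]
Step 39: x=[1.8608] v=[-1.0939]
Step 40: x=[1.8229] v=[-0.7574]
Step 41: x=[1.8021] v=[-0.4167]
Step 42: x=[1.7984] v=[-0.0737]
Step 43: x=[1.8119] v=[0.2697]
First v>=0 after going negative at step 43, time=2.1500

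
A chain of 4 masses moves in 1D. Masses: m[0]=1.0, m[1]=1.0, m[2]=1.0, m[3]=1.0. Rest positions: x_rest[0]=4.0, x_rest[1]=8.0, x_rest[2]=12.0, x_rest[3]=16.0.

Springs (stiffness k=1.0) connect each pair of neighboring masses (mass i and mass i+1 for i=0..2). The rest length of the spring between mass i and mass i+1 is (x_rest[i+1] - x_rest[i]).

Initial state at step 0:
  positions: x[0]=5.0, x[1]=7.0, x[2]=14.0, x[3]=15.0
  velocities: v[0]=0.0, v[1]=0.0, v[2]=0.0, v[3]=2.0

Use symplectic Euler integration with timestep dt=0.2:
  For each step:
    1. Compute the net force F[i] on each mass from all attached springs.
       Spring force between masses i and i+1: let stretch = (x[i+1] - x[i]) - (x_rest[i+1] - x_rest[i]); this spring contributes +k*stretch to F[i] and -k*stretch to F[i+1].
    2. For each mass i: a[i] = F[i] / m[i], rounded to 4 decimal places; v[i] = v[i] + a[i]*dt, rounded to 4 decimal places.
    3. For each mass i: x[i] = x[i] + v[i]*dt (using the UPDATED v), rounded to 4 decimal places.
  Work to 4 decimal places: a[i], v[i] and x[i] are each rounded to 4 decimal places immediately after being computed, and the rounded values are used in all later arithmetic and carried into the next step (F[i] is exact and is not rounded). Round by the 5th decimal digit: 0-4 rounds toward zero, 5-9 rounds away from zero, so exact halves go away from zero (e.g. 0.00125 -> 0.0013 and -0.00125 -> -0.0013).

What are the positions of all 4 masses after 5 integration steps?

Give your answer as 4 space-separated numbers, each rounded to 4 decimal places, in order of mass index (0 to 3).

Answer: 4.1495 9.1124 11.6866 18.0517

Derivation:
Step 0: x=[5.0000 7.0000 14.0000 15.0000] v=[0.0000 0.0000 0.0000 2.0000]
Step 1: x=[4.9200 7.2000 13.7600 15.5200] v=[-0.4000 1.0000 -1.2000 2.6000]
Step 2: x=[4.7712 7.5712 13.3280 16.1296] v=[-0.7440 1.8560 -2.1600 3.0480]
Step 3: x=[4.5744 8.0607 12.7778 16.7871] v=[-0.9840 2.4474 -2.7510 3.2877]
Step 4: x=[4.3571 8.5994 12.1993 17.4443] v=[-1.0867 2.6936 -2.8926 3.2858]
Step 5: x=[4.1495 9.1124 11.6866 18.0517] v=[-1.0382 2.5651 -2.5636 3.0368]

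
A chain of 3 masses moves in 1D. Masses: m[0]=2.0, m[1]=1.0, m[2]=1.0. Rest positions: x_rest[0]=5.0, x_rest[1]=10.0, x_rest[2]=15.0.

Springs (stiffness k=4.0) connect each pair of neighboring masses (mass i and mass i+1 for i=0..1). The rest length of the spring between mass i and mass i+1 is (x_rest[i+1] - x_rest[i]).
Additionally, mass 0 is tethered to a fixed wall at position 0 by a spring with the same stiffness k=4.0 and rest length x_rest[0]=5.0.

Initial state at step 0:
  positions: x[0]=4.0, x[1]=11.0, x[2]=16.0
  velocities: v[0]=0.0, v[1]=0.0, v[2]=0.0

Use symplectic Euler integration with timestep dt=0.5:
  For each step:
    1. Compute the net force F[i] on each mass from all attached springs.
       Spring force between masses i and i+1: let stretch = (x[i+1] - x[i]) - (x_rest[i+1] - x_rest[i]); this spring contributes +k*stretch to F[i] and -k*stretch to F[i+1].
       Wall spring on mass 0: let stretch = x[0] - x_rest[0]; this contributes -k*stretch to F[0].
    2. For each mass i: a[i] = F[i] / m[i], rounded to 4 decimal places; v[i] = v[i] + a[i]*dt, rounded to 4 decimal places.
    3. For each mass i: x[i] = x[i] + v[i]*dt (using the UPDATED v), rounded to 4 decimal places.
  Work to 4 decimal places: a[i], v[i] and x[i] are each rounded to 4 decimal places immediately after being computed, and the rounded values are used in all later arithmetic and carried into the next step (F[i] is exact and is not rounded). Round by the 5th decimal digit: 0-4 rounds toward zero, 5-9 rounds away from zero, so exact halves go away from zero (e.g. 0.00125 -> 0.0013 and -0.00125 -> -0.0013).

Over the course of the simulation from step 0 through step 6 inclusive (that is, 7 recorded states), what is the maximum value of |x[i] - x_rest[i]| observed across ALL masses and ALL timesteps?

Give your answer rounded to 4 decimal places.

Step 0: x=[4.0000 11.0000 16.0000] v=[0.0000 0.0000 0.0000]
Step 1: x=[5.5000 9.0000 16.0000] v=[3.0000 -4.0000 0.0000]
Step 2: x=[6.0000 10.5000 14.0000] v=[1.0000 3.0000 -4.0000]
Step 3: x=[5.7500 11.0000 13.5000] v=[-0.5000 1.0000 -1.0000]
Step 4: x=[5.2500 8.7500 15.5000] v=[-1.0000 -4.5000 4.0000]
Step 5: x=[3.8750 9.7500 15.7500] v=[-2.7500 2.0000 0.5000]
Step 6: x=[3.5000 10.8750 15.0000] v=[-0.7500 2.2500 -1.5000]
Max displacement = 1.5000

Answer: 1.5000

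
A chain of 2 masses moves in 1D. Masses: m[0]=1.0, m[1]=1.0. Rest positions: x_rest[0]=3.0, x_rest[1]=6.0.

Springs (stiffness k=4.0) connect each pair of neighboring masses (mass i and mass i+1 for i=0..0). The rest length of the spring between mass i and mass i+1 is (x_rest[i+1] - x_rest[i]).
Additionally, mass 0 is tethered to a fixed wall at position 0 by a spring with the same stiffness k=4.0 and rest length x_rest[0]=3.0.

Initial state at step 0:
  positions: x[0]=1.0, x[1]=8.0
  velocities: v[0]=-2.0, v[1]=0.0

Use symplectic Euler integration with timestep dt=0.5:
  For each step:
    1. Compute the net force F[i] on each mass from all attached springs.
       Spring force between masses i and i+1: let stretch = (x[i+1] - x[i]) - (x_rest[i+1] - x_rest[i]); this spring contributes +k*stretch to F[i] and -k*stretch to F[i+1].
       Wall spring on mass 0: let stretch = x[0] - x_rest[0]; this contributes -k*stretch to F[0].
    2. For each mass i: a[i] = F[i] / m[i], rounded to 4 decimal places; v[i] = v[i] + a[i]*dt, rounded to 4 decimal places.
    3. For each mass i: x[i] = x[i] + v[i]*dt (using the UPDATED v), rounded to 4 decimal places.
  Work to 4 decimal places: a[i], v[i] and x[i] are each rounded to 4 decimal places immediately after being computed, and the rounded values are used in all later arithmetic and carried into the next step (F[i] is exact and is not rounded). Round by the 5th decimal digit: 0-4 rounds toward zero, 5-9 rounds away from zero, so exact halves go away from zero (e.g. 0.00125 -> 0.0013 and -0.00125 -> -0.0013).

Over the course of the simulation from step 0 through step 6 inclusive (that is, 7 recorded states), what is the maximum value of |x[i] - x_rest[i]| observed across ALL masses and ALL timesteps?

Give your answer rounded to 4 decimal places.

Answer: 4.0000

Derivation:
Step 0: x=[1.0000 8.0000] v=[-2.0000 0.0000]
Step 1: x=[6.0000 4.0000] v=[10.0000 -8.0000]
Step 2: x=[3.0000 5.0000] v=[-6.0000 2.0000]
Step 3: x=[-1.0000 7.0000] v=[-8.0000 4.0000]
Step 4: x=[4.0000 4.0000] v=[10.0000 -6.0000]
Step 5: x=[5.0000 4.0000] v=[2.0000 0.0000]
Step 6: x=[0.0000 8.0000] v=[-10.0000 8.0000]
Max displacement = 4.0000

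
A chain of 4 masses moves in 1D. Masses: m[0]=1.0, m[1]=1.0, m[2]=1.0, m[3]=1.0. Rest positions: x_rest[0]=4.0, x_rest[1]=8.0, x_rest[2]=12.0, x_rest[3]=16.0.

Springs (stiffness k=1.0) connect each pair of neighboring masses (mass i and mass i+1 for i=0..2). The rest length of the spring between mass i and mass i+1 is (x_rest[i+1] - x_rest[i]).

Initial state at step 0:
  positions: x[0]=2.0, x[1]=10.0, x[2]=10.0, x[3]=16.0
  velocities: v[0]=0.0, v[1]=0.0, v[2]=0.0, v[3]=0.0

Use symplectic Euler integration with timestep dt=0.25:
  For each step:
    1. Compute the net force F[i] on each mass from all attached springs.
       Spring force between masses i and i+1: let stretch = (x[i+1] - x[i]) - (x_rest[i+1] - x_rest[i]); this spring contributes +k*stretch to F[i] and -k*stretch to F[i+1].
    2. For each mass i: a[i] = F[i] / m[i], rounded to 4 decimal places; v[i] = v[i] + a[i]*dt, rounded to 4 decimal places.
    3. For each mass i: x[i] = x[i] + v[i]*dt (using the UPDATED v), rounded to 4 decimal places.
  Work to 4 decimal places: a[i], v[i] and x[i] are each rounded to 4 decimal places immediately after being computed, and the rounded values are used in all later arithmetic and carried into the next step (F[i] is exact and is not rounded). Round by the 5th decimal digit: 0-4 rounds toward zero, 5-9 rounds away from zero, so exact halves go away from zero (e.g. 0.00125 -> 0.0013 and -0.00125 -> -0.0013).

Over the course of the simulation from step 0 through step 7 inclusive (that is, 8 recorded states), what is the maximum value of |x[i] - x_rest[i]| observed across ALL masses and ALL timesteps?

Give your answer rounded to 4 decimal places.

Step 0: x=[2.0000 10.0000 10.0000 16.0000] v=[0.0000 0.0000 0.0000 0.0000]
Step 1: x=[2.2500 9.5000 10.3750 15.8750] v=[1.0000 -2.0000 1.5000 -0.5000]
Step 2: x=[2.7031 8.6016 11.0391 15.6563] v=[1.8125 -3.5938 2.6563 -0.8750]
Step 3: x=[3.2749 7.4868 11.8394 15.3990] v=[2.2871 -4.4591 3.2012 -1.0293]
Step 4: x=[3.8599 6.3808 12.5902 15.1692] v=[2.3401 -4.4239 3.0030 -0.9192]
Step 5: x=[4.3525 5.5054 13.1141 15.0282] v=[1.9703 -3.5018 2.0954 -0.5640]
Step 6: x=[4.6671 5.0334 13.2821 15.0176] v=[1.2585 -1.8879 0.6718 -0.0425]
Step 7: x=[4.7546 5.0541 13.0430 15.1485] v=[0.3501 0.0827 -0.9565 0.5236]
Max displacement = 2.9666

Answer: 2.9666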